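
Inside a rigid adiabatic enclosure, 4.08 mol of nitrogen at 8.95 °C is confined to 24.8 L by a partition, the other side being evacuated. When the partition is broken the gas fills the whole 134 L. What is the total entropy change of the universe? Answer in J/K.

No heat is exchanged and no work is done, so the ideal-gas temperature stays constant.
Entropy is a state function; using a reversible isothermal path, ΔS_gas = nR ln(V₂/V₁) = 4.08 × 8.314 × ln(134/24.8) = 57.2 J/K.
The insulated surroundings exchange no heat, so ΔS_surr = 0 and ΔS_universe = ΔS_gas.

ΔS_universe = 57.2 J/K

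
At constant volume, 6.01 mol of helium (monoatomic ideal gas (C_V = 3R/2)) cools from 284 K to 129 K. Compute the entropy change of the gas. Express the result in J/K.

ΔS = -59.1 J/K

At constant volume, ΔS = nC_V ln(T₂/T₁) with C_V = 3R/2 = 12.47 J mol⁻¹ K⁻¹.
ΔS = 6.01 × 12.47 × ln(129/284) = -59.1 J/K.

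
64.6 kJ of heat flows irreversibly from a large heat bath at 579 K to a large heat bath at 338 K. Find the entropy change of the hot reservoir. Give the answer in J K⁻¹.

The hot reservoir loses heat Q, so ΔS_hot = −Q/T_H = −64600/579 = -112 J/K.

ΔS_hot = -112 J/K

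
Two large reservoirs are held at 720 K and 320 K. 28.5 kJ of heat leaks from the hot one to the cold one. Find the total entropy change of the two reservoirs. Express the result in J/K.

ΔS_hot = −Q/T_H = −28500/720 = -39.58 J/K and ΔS_cold = +Q/T_C = 28500/320 = 89.06 J/K.
ΔS_total = -39.58 + 89.06 = 49.5 J/K, positive as the second law requires.

ΔS_total = 49.5 J/K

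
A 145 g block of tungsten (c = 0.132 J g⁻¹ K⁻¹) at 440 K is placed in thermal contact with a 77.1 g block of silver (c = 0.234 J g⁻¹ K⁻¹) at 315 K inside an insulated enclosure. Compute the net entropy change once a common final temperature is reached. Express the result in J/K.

ΔS_total = 0.515 J/K

Energy balance: T_f = (m₁c₁T₁ + m₂c₂T₂)/(m₁c₁ + m₂c₂) = 379.35 K.
ΔS₁ = m₁c₁ ln(T_f/T₁) = 19.14 × ln(379.35/440) = -2.8389 J/K.
ΔS₂ = m₂c₂ ln(T_f/T₂) = 18.0414 × ln(379.35/315) = 3.3535 J/K.
ΔS_total = -2.8389 + 3.3535 = 0.515 J/K.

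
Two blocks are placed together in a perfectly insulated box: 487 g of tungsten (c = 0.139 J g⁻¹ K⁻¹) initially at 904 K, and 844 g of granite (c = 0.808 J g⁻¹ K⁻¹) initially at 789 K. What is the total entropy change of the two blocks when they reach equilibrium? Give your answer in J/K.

ΔS_total = 0.592 J/K

Energy balance: T_f = (m₁c₁T₁ + m₂c₂T₂)/(m₁c₁ + m₂c₂) = 799.38 K.
ΔS₁ = m₁c₁ ln(T_f/T₁) = 67.693 × ln(799.38/904) = -8.325 J/K.
ΔS₂ = m₂c₂ ln(T_f/T₂) = 681.952 × ln(799.38/789) = 8.917 J/K.
ΔS_total = -8.325 + 8.917 = 0.592 J/K.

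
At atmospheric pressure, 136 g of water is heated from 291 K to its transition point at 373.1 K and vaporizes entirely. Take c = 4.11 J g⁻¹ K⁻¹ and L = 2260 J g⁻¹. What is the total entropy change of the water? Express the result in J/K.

Warming step: ΔS₁ = m c ln(T_tr/T_i) = 136 × 4.11 × ln(373.1/291) = 138.9 J/K.
Phase change: ΔS₂ = +mL/T_tr = 136 × 2260 / 373.1 = 823.8 J/K.
ΔS_total = (138.9) + (823.8) = 963 J/K.

ΔS = 963 J/K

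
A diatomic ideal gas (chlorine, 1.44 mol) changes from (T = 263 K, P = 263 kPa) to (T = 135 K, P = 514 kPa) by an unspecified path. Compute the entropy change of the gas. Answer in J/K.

ΔS = -36 J/K

ΔS = nC_p ln(T₂/T₁) − nR ln(P₂/P₁), with C_p = 7R/2 = 29.1 J mol⁻¹ K⁻¹ for a diatomic ideal gas.
ΔS = 1.44 × [29.1 × ln(135/263) − 8.314 × ln(514/263)] = -36 J/K.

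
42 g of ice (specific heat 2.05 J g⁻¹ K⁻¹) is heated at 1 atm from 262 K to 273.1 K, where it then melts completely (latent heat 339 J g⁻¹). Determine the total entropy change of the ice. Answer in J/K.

Warming step: ΔS₁ = m c ln(T_tr/T_i) = 42 × 2.05 × ln(273.1/262) = 3.573 J/K.
Phase change: ΔS₂ = +mL/T_tr = 42 × 339 / 273.1 = 52.13 J/K.
ΔS_total = (3.573) + (52.13) = 55.7 J/K.

ΔS = 55.7 J/K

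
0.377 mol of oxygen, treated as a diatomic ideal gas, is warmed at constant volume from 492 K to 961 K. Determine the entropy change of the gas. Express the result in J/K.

ΔS = 5.25 J/K

At constant volume, ΔS = nC_V ln(T₂/T₁) with C_V = 5R/2 = 20.79 J mol⁻¹ K⁻¹.
ΔS = 0.377 × 20.79 × ln(961/492) = 5.25 J/K.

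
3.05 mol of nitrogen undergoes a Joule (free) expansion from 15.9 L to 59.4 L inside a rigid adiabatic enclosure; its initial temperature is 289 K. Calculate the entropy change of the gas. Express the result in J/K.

ΔS_gas = 33.4 J/K

No heat is exchanged and no work is done, so the ideal-gas temperature stays constant.
Entropy is a state function; using a reversible isothermal path, ΔS_gas = nR ln(V₂/V₁) = 3.05 × 8.314 × ln(59.4/15.9) = 33.4 J/K.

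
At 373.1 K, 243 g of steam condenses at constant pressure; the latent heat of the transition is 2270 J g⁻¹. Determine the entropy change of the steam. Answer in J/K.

ΔS = -1480 J/K

Heat released by the substance: Q = −mL = −243 × 2270 = −551610 J.
At constant T, ΔS = Q_rev/T = −551610 / 373.1 = -1480 J/K.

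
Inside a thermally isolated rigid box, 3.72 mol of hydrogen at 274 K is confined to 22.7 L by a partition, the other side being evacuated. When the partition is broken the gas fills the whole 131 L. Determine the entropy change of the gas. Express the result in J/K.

ΔS_gas = 54.2 J/K

For an ideal gas in free expansion Q = 0 and W = 0, so T is unchanged.
Entropy is a state function; using a reversible isothermal path, ΔS_gas = nR ln(V₂/V₁) = 3.72 × 8.314 × ln(131/22.7) = 54.2 J/K.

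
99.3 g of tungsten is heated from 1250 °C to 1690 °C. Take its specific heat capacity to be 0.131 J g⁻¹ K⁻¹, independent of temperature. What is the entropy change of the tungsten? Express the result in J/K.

ΔS = 3.3 J/K

In kelvin: T₁ = 1523.15 K, T₂ = 1963.15 K. ΔS = ∫dQ_rev/T = m c ln(T₂/T₁) = 99.3 × 0.131 × ln(1963.15/1523.15) = 3.3 J/K.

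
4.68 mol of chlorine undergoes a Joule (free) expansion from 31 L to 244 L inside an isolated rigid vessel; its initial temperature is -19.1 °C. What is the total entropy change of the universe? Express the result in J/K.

No heat is exchanged and no work is done, so the ideal-gas temperature stays constant.
Entropy is a state function; using a reversible isothermal path, ΔS_gas = nR ln(V₂/V₁) = 4.68 × 8.314 × ln(244/31) = 80.3 J/K.
The insulated surroundings exchange no heat, so ΔS_surr = 0 and ΔS_universe = ΔS_gas.

ΔS_universe = 80.3 J/K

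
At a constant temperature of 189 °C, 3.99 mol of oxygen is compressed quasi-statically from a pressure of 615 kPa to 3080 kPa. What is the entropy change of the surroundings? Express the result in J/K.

For an isothermal ideal gas ΔS_gas = nR ln(P₁/P₂) = 3.99 × 8.314 × ln(615/3080) = -53.4 J/K.
The process is reversible, so ΔS_surr = −ΔS_gas = 53.4 J/K and ΔS_universe = 0.

ΔS_surr = 53.4 J/K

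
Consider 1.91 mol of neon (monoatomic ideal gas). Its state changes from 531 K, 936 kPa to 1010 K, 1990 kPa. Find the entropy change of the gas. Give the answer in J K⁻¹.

ΔS = 13.5 J/K

ΔS = nC_p ln(T₂/T₁) − nR ln(P₂/P₁), with C_p = 5R/2 = 20.79 J mol⁻¹ K⁻¹ for a monoatomic ideal gas.
ΔS = 1.91 × [20.79 × ln(1010/531) − 8.314 × ln(1990/936)] = 13.5 J/K.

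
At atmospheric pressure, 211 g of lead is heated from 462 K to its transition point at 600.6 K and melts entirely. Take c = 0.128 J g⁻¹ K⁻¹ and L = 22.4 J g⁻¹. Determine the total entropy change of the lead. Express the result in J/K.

Warming step: ΔS₁ = m c ln(T_tr/T_i) = 211 × 0.128 × ln(600.6/462) = 7.086 J/K.
Phase change: ΔS₂ = +mL/T_tr = 211 × 22.4 / 600.6 = 7.869 J/K.
ΔS_total = (7.086) + (7.869) = 15 J/K.

ΔS = 15 J/K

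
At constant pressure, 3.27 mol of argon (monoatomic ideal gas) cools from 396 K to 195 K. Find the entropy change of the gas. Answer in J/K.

At constant pressure, ΔS = nC_p ln(T₂/T₁) with C_p = 5R/2 = 20.79 J mol⁻¹ K⁻¹.
ΔS = 3.27 × 20.79 × ln(195/396) = -48.1 J/K.

ΔS = -48.1 J/K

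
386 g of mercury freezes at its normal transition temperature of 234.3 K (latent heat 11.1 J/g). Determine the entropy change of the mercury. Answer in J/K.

ΔS = -18.3 J/K

Heat released by the substance: Q = −mL = −386 × 11.1 = −4284.6 J.
At constant T, ΔS = Q_rev/T = −4284.6 / 234.3 = -18.3 J/K.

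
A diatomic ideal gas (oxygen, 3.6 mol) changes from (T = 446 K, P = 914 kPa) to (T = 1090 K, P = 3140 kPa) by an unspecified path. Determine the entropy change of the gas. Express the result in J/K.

ΔS = nC_p ln(T₂/T₁) − nR ln(P₂/P₁), with C_p = 7R/2 = 29.1 J mol⁻¹ K⁻¹ for a diatomic ideal gas.
ΔS = 3.6 × [29.1 × ln(1090/446) − 8.314 × ln(3140/914)] = 56.7 J/K.

ΔS = 56.7 J/K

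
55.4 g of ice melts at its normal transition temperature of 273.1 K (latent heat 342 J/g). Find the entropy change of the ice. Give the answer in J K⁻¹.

Heat absorbed by the substance: Q = mL = 55.4 × 342 = 18946.8 J.
At constant T, ΔS = Q_rev/T = 18946.8 / 273.1 = 69.4 J/K.

ΔS = 69.4 J/K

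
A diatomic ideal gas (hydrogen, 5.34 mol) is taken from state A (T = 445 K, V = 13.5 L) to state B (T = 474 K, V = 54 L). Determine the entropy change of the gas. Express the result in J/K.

ΔS = 68.6 J/K

Entropy is a state function: ΔS = nC_V ln(T₂/T₁) + nR ln(V₂/V₁), with C_V = 5R/2 = 20.79 J mol⁻¹ K⁻¹ for a diatomic ideal gas.
ΔS = 5.34 × [20.79 × ln(474/445) + 8.314 × ln(54/13.5)] = 68.6 J/K.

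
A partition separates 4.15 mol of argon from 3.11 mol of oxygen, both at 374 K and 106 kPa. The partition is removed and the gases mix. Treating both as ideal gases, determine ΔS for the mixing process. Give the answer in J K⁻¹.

Mole fractions: x_A = 4.15/7.26 = 0.572, x_B = 0.428.
ΔS_mix = −R(n_A ln x_A + n_B ln x_B) = −8.314 × (4.15 ln 0.572 + 3.11 ln 0.428) = 41.2 J/K.

ΔS_mix = 41.2 J/K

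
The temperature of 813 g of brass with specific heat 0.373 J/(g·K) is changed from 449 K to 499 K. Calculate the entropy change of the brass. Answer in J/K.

ΔS = ∫dQ_rev/T = m c ln(T₂/T₁) = 813 × 0.373 × ln(499/449) = 32 J/K.

ΔS = 32 J/K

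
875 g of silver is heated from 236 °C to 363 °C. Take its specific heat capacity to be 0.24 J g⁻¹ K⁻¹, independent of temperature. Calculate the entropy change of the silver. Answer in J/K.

In kelvin: T₁ = 509.15 K, T₂ = 636.15 K. ΔS = ∫dQ_rev/T = m c ln(T₂/T₁) = 875 × 0.24 × ln(636.15/509.15) = 46.8 J/K.

ΔS = 46.8 J/K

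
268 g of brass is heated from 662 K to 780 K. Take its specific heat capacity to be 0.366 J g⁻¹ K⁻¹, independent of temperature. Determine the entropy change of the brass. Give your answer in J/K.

ΔS = 16.1 J/K

ΔS = ∫dQ_rev/T = m c ln(T₂/T₁) = 268 × 0.366 × ln(780/662) = 16.1 J/K.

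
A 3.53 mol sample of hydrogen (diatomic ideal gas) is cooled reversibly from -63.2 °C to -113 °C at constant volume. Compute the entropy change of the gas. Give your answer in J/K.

ΔS = -19.9 J/K

In kelvin: T₁ = 209.95 K, T₂ = 160.15 K. At constant volume, ΔS = nC_V ln(T₂/T₁) with C_V = 5R/2 = 20.79 J mol⁻¹ K⁻¹.
ΔS = 3.53 × 20.79 × ln(160.15/209.95) = -19.9 J/K.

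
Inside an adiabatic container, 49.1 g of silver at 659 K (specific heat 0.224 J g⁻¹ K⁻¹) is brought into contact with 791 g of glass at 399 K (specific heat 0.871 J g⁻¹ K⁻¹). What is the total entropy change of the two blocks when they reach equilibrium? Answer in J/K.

ΔS_total = 1.61 J/K

Energy balance: T_f = (m₁c₁T₁ + m₂c₂T₂)/(m₁c₁ + m₂c₂) = 403.09 K.
ΔS₁ = m₁c₁ ln(T_f/T₁) = 10.9984 × ln(403.09/659) = -5.407 J/K.
ΔS₂ = m₂c₂ ln(T_f/T₂) = 688.961 × ln(403.09/399) = 7.018 J/K.
ΔS_total = -5.407 + 7.018 = 1.61 J/K.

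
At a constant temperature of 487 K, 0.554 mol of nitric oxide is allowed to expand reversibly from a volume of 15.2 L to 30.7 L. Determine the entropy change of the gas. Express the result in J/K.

For an isothermal ideal gas ΔS_gas = nR ln(V₂/V₁) = 0.554 × 8.314 × ln(30.7/15.2) = 3.24 J/K.

ΔS_gas = 3.24 J/K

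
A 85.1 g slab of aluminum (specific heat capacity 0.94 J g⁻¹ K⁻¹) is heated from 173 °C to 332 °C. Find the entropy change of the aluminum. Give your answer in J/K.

ΔS = 24.4 J/K

In kelvin: T₁ = 446.15 K, T₂ = 605.15 K. ΔS = ∫dQ_rev/T = m c ln(T₂/T₁) = 85.1 × 0.94 × ln(605.15/446.15) = 24.4 J/K.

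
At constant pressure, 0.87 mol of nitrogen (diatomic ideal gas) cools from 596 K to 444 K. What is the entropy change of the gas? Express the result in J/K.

ΔS = -7.45 J/K

At constant pressure, ΔS = nC_p ln(T₂/T₁) with C_p = 7R/2 = 29.1 J mol⁻¹ K⁻¹.
ΔS = 0.87 × 29.1 × ln(444/596) = -7.45 J/K.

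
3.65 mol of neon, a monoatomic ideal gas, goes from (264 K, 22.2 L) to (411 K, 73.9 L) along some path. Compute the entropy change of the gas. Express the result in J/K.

Entropy is a state function: ΔS = nC_V ln(T₂/T₁) + nR ln(V₂/V₁), with C_V = 3R/2 = 12.47 J mol⁻¹ K⁻¹ for a monoatomic ideal gas.
ΔS = 3.65 × [12.47 × ln(411/264) + 8.314 × ln(73.9/22.2)] = 56.6 J/K.

ΔS = 56.6 J/K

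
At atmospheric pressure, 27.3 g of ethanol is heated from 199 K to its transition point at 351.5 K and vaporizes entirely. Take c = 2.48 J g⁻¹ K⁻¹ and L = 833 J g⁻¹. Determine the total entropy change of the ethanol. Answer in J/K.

Warming step: ΔS₁ = m c ln(T_tr/T_i) = 27.3 × 2.48 × ln(351.5/199) = 38.52 J/K.
Phase change: ΔS₂ = +mL/T_tr = 27.3 × 833 / 351.5 = 64.7 J/K.
ΔS_total = (38.52) + (64.7) = 103 J/K.

ΔS = 103 J/K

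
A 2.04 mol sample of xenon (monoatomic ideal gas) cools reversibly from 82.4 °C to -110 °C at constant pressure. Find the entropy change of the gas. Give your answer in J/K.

In kelvin: T₁ = 355.55 K, T₂ = 163.15 K. At constant pressure, ΔS = nC_p ln(T₂/T₁) with C_p = 5R/2 = 20.79 J mol⁻¹ K⁻¹.
ΔS = 2.04 × 20.79 × ln(163.15/355.55) = -33 J/K.

ΔS = -33 J/K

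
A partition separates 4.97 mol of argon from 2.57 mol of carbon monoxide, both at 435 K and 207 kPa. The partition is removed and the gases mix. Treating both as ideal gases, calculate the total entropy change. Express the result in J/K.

Mole fractions: x_A = 4.97/7.54 = 0.659, x_B = 0.341.
ΔS_mix = −R(n_A ln x_A + n_B ln x_B) = −8.314 × (4.97 ln 0.659 + 2.57 ln 0.341) = 40.2 J/K.

ΔS_mix = 40.2 J/K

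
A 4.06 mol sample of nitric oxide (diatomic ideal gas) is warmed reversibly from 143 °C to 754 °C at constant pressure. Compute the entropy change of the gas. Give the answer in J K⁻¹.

ΔS = 107 J/K

In kelvin: T₁ = 416.15 K, T₂ = 1027.15 K. At constant pressure, ΔS = nC_p ln(T₂/T₁) with C_p = 7R/2 = 29.1 J mol⁻¹ K⁻¹.
ΔS = 4.06 × 29.1 × ln(1027.15/416.15) = 107 J/K.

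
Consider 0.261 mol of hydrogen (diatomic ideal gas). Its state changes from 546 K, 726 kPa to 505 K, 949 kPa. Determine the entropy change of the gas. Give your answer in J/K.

ΔS = -1.17 J/K

ΔS = nC_p ln(T₂/T₁) − nR ln(P₂/P₁), with C_p = 7R/2 = 29.1 J mol⁻¹ K⁻¹ for a diatomic ideal gas.
ΔS = 0.261 × [29.1 × ln(505/546) − 8.314 × ln(949/726)] = -1.17 J/K.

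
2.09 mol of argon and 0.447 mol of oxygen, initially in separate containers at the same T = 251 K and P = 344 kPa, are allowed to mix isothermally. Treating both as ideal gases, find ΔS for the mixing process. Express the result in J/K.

ΔS_mix = 9.82 J/K

Mole fractions: x_A = 2.09/2.54 = 0.824, x_B = 0.176.
ΔS_mix = −R(n_A ln x_A + n_B ln x_B) = −8.314 × (2.09 ln 0.824 + 0.447 ln 0.176) = 9.82 J/K.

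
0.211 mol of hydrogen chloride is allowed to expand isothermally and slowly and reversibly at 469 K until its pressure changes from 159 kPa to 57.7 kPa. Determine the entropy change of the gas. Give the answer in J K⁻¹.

ΔS_gas = 1.78 J/K

For an isothermal ideal gas ΔS_gas = nR ln(P₁/P₂) = 0.211 × 8.314 × ln(159/57.7) = 1.78 J/K.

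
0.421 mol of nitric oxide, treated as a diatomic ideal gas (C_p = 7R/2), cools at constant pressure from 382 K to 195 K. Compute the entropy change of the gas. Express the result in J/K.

ΔS = -8.24 J/K

At constant pressure, ΔS = nC_p ln(T₂/T₁) with C_p = 7R/2 = 29.1 J mol⁻¹ K⁻¹.
ΔS = 0.421 × 29.1 × ln(195/382) = -8.24 J/K.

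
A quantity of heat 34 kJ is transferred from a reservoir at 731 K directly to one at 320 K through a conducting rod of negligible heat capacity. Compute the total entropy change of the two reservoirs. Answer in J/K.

ΔS_total = 59.7 J/K

ΔS_hot = −Q/T_H = −34000/731 = -46.51 J/K and ΔS_cold = +Q/T_C = 34000/320 = 106.2 J/K.
ΔS_total = -46.51 + 106.2 = 59.7 J/K, positive as the second law requires.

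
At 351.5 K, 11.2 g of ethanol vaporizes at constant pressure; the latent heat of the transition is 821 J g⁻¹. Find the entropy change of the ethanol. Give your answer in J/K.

Heat absorbed by the substance: Q = mL = 11.2 × 821 = 9195.2 J.
At constant T, ΔS = Q_rev/T = 9195.2 / 351.5 = 26.2 J/K.

ΔS = 26.2 J/K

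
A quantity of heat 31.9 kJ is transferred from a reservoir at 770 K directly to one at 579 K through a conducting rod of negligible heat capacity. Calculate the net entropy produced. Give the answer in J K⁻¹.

ΔS_total = 13.7 J/K

ΔS_hot = −Q/T_H = −31900/770 = -41.43 J/K and ΔS_cold = +Q/T_C = 31900/579 = 55.09 J/K.
ΔS_total = -41.43 + 55.09 = 13.7 J/K, positive as the second law requires.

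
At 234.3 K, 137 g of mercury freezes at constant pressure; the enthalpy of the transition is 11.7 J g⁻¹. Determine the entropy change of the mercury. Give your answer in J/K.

ΔS = -6.84 J/K

Heat released by the substance: Q = −mL = −137 × 11.7 = −1602.9 J.
At constant T, ΔS = Q_rev/T = −1602.9 / 234.3 = -6.84 J/K.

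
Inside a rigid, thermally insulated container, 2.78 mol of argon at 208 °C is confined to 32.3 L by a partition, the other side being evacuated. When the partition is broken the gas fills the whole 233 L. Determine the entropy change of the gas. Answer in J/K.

ΔS_gas = 45.7 J/K

For an ideal gas in free expansion Q = 0 and W = 0, so T is unchanged.
Entropy is a state function; using a reversible isothermal path, ΔS_gas = nR ln(V₂/V₁) = 2.78 × 8.314 × ln(233/32.3) = 45.7 J/K.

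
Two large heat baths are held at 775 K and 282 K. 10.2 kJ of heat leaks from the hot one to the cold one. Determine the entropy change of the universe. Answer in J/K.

ΔS_total = 23 J/K

ΔS_hot = −Q/T_H = −10200/775 = -13.16 J/K and ΔS_cold = +Q/T_C = 10200/282 = 36.17 J/K.
ΔS_total = -13.16 + 36.17 = 23 J/K, positive as the second law requires.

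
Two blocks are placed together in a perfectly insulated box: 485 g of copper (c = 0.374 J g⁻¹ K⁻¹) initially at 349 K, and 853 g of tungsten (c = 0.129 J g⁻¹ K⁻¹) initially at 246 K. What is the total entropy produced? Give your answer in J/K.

ΔS_total = 4.05 J/K

Energy balance: T_f = (m₁c₁T₁ + m₂c₂T₂)/(m₁c₁ + m₂c₂) = 310.11 K.
ΔS₁ = m₁c₁ ln(T_f/T₁) = 181.39 × ln(310.11/349) = -21.43 J/K.
ΔS₂ = m₂c₂ ln(T_f/T₂) = 110.037 × ln(310.11/246) = 25.48 J/K.
ΔS_total = -21.43 + 25.48 = 4.05 J/K.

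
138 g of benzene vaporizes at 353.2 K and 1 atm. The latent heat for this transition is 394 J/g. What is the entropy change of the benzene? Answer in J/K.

ΔS = 154 J/K

Heat absorbed by the substance: Q = mL = 138 × 394 = 54372 J.
At constant T, ΔS = Q_rev/T = 54372 / 353.2 = 154 J/K.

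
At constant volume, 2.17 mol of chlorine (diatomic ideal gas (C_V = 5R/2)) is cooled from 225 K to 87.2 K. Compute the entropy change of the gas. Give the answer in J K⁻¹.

At constant volume, ΔS = nC_V ln(T₂/T₁) with C_V = 5R/2 = 20.79 J mol⁻¹ K⁻¹.
ΔS = 2.17 × 20.79 × ln(87.2/225) = -42.8 J/K.

ΔS = -42.8 J/K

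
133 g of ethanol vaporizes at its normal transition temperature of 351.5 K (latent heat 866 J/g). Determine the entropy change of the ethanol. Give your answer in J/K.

Heat absorbed by the substance: Q = mL = 133 × 866 = 115178 J.
At constant T, ΔS = Q_rev/T = 115178 / 351.5 = 328 J/K.

ΔS = 328 J/K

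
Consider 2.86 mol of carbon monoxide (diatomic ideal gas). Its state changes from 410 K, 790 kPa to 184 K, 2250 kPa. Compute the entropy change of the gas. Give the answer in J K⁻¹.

ΔS = nC_p ln(T₂/T₁) − nR ln(P₂/P₁), with C_p = 7R/2 = 29.1 J mol⁻¹ K⁻¹ for a diatomic ideal gas.
ΔS = 2.86 × [29.1 × ln(184/410) − 8.314 × ln(2250/790)] = -91.6 J/K.

ΔS = -91.6 J/K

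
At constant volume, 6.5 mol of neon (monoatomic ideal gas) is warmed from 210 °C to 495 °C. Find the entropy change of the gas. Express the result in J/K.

In kelvin: T₁ = 483.15 K, T₂ = 768.15 K. At constant volume, ΔS = nC_V ln(T₂/T₁) with C_V = 3R/2 = 12.47 J mol⁻¹ K⁻¹.
ΔS = 6.5 × 12.47 × ln(768.15/483.15) = 37.6 J/K.

ΔS = 37.6 J/K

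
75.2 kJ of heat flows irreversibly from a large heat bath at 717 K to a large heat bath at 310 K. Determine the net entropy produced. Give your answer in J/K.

ΔS_total = 138 J/K

ΔS_hot = −Q/T_H = −75200/717 = -104.9 J/K and ΔS_cold = +Q/T_C = 75200/310 = 242.6 J/K.
ΔS_total = -104.9 + 242.6 = 138 J/K, positive as the second law requires.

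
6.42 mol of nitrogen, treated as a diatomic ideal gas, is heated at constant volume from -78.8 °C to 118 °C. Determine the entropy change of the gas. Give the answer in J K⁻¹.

ΔS = 93.3 J/K

In kelvin: T₁ = 194.35 K, T₂ = 391.15 K. At constant volume, ΔS = nC_V ln(T₂/T₁) with C_V = 5R/2 = 20.79 J mol⁻¹ K⁻¹.
ΔS = 6.42 × 20.79 × ln(391.15/194.35) = 93.3 J/K.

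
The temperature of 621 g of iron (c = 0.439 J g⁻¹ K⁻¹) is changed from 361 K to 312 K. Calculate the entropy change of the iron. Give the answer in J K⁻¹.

ΔS = ∫dQ_rev/T = m c ln(T₂/T₁) = 621 × 0.439 × ln(312/361) = -39.8 J/K.

ΔS = -39.8 J/K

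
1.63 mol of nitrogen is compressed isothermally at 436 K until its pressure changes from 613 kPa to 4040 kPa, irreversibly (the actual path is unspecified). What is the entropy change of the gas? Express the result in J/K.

ΔS_gas = -25.6 J/K

Entropy is a state function, so ΔS_gas depends only on the end states.
For an isothermal ideal gas ΔS_gas = nR ln(P₁/P₂) = 1.63 × 8.314 × ln(613/4040) = -25.6 J/K.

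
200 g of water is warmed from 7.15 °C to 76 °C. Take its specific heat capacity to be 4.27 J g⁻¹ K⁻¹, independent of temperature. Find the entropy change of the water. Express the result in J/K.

In kelvin: T₁ = 280.3 K, T₂ = 349.15 K. ΔS = ∫dQ_rev/T = m c ln(T₂/T₁) = 200 × 4.27 × ln(349.15/280.3) = 188 J/K.

ΔS = 188 J/K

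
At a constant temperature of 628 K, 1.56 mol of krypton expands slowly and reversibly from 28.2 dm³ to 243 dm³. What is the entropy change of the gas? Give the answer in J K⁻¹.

For an isothermal ideal gas ΔS_gas = nR ln(V₂/V₁) = 1.56 × 8.314 × ln(243/28.2) = 27.9 J/K.

ΔS_gas = 27.9 J/K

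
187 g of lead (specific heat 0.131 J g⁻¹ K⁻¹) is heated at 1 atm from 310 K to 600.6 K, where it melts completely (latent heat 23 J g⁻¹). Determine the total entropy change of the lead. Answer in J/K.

ΔS = 23.4 J/K

Warming step: ΔS₁ = m c ln(T_tr/T_i) = 187 × 0.131 × ln(600.6/310) = 16.2 J/K.
Phase change: ΔS₂ = +mL/T_tr = 187 × 23 / 600.6 = 7.161 J/K.
ΔS_total = (16.2) + (7.161) = 23.4 J/K.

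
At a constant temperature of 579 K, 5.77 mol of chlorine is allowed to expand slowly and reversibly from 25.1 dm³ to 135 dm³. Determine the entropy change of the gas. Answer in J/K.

For an isothermal ideal gas ΔS_gas = nR ln(V₂/V₁) = 5.77 × 8.314 × ln(135/25.1) = 80.7 J/K.

ΔS_gas = 80.7 J/K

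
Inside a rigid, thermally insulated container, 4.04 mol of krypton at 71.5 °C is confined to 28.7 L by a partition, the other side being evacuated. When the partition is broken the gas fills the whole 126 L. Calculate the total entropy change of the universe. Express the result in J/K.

For an ideal gas in free expansion Q = 0 and W = 0, so T is unchanged.
Entropy is a state function; using a reversible isothermal path, ΔS_gas = nR ln(V₂/V₁) = 4.04 × 8.314 × ln(126/28.7) = 49.7 J/K.
The insulated surroundings exchange no heat, so ΔS_surr = 0 and ΔS_universe = ΔS_gas.

ΔS_universe = 49.7 J/K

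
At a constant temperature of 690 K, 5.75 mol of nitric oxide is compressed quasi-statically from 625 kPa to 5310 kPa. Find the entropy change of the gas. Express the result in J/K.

For an isothermal ideal gas ΔS_gas = nR ln(P₁/P₂) = 5.75 × 8.314 × ln(625/5310) = -102 J/K.

ΔS_gas = -102 J/K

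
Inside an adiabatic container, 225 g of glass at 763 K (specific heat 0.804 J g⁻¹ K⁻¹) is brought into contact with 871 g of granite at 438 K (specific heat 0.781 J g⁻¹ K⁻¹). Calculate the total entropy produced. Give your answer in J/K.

Energy balance: T_f = (m₁c₁T₁ + m₂c₂T₂)/(m₁c₁ + m₂c₂) = 506.27 K.
ΔS₁ = m₁c₁ ln(T_f/T₁) = 180.9 × ln(506.27/763) = -74.2 J/K.
ΔS₂ = m₂c₂ ln(T_f/T₂) = 680.251 × ln(506.27/438) = 98.54 J/K.
ΔS_total = -74.2 + 98.54 = 24.3 J/K.

ΔS_total = 24.3 J/K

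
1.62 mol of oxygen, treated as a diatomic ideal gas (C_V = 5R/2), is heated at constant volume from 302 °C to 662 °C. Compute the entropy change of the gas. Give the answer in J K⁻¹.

In kelvin: T₁ = 575.15 K, T₂ = 935.15 K. At constant volume, ΔS = nC_V ln(T₂/T₁) with C_V = 5R/2 = 20.79 J mol⁻¹ K⁻¹.
ΔS = 1.62 × 20.79 × ln(935.15/575.15) = 16.4 J/K.

ΔS = 16.4 J/K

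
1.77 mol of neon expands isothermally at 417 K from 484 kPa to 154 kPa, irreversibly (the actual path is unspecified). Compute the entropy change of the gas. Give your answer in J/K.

ΔS_gas = 16.9 J/K

Entropy is a state function, so ΔS_gas depends only on the end states.
For an isothermal ideal gas ΔS_gas = nR ln(P₁/P₂) = 1.77 × 8.314 × ln(484/154) = 16.9 J/K.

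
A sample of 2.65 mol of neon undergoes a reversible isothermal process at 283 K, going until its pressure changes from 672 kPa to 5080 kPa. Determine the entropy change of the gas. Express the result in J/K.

For an isothermal ideal gas ΔS_gas = nR ln(P₁/P₂) = 2.65 × 8.314 × ln(672/5080) = -44.6 J/K.

ΔS_gas = -44.6 J/K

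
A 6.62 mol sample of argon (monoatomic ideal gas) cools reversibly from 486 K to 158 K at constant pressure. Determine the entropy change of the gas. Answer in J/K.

At constant pressure, ΔS = nC_p ln(T₂/T₁) with C_p = 5R/2 = 20.79 J mol⁻¹ K⁻¹.
ΔS = 6.62 × 20.79 × ln(158/486) = -155 J/K.

ΔS = -155 J/K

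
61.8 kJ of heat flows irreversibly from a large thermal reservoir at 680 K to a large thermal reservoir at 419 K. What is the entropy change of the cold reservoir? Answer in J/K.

The cold reservoir gains heat Q, so ΔS_cold = +Q/T_C = 61800/419 = 147 J/K.

ΔS_cold = 147 J/K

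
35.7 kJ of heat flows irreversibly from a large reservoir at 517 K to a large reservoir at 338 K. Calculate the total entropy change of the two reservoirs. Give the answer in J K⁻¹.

ΔS_hot = −Q/T_H = −35700/517 = -69.052 J/K and ΔS_cold = +Q/T_C = 35700/338 = 105.62 J/K.
ΔS_total = -69.052 + 105.62 = 36.6 J/K, positive as the second law requires.

ΔS_total = 36.6 J/K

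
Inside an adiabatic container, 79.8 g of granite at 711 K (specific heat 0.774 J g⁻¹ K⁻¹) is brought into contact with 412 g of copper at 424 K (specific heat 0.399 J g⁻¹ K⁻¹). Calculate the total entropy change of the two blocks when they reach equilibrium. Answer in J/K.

Energy balance: T_f = (m₁c₁T₁ + m₂c₂T₂)/(m₁c₁ + m₂c₂) = 502.38 K.
ΔS₁ = m₁c₁ ln(T_f/T₁) = 61.7652 × ln(502.38/711) = -21.452 J/K.
ΔS₂ = m₂c₂ ln(T_f/T₂) = 164.388 × ln(502.38/424) = 27.885 J/K.
ΔS_total = -21.452 + 27.885 = 6.43 J/K.

ΔS_total = 6.43 J/K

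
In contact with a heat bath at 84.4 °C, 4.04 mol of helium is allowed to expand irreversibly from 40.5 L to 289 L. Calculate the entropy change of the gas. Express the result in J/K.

Entropy is a state function, so ΔS_gas depends only on the end states.
For an isothermal ideal gas ΔS_gas = nR ln(V₂/V₁) = 4.04 × 8.314 × ln(289/40.5) = 66 J/K.

ΔS_gas = 66 J/K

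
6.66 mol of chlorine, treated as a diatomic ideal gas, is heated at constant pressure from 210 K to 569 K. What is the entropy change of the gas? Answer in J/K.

ΔS = 193 J/K

At constant pressure, ΔS = nC_p ln(T₂/T₁) with C_p = 7R/2 = 29.1 J mol⁻¹ K⁻¹.
ΔS = 6.66 × 29.1 × ln(569/210) = 193 J/K.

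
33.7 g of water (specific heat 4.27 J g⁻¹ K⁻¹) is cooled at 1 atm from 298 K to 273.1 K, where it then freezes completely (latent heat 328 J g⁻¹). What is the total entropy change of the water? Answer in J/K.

ΔS = -53 J/K

Cooling step: ΔS₁ = m c ln(T_tr/T_i) = 33.7 × 4.27 × ln(273.1/298) = -12.56 J/K.
Phase change: ΔS₂ = −mL/T_tr = −33.7 × 328 / 273.1 = -40.47 J/K.
ΔS_total = (-12.56) + (-40.47) = -53 J/K.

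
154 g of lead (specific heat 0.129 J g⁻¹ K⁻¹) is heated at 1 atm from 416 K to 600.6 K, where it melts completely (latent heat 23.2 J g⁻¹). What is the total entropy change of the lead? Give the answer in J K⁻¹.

Warming step: ΔS₁ = m c ln(T_tr/T_i) = 154 × 0.129 × ln(600.6/416) = 7.296 J/K.
Phase change: ΔS₂ = +mL/T_tr = 154 × 23.2 / 600.6 = 5.949 J/K.
ΔS_total = (7.296) + (5.949) = 13.2 J/K.

ΔS = 13.2 J/K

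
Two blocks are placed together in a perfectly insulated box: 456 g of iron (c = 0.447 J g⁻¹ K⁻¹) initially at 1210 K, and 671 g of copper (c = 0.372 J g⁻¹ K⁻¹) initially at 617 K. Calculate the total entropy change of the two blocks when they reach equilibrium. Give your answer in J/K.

ΔS_total = 25.5 J/K

Energy balance: T_f = (m₁c₁T₁ + m₂c₂T₂)/(m₁c₁ + m₂c₂) = 883.57 K.
ΔS₁ = m₁c₁ ln(T_f/T₁) = 203.832 × ln(883.57/1210) = -64.09 J/K.
ΔS₂ = m₂c₂ ln(T_f/T₂) = 249.612 × ln(883.57/617) = 89.63 J/K.
ΔS_total = -64.09 + 89.63 = 25.5 J/K.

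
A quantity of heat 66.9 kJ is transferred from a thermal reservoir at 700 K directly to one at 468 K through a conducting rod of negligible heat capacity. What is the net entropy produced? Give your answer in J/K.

ΔS_total = 47.4 J/K

ΔS_hot = −Q/T_H = −66900/700 = -95.571 J/K and ΔS_cold = +Q/T_C = 66900/468 = 142.95 J/K.
ΔS_total = -95.571 + 142.95 = 47.4 J/K, positive as the second law requires.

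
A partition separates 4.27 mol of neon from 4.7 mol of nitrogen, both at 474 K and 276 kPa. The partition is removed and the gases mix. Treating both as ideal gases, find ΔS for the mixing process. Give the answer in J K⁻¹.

Mole fractions: x_A = 4.27/8.97 = 0.476, x_B = 0.524.
ΔS_mix = −R(n_A ln x_A + n_B ln x_B) = −8.314 × (4.27 ln 0.476 + 4.7 ln 0.524) = 51.6 J/K.

ΔS_mix = 51.6 J/K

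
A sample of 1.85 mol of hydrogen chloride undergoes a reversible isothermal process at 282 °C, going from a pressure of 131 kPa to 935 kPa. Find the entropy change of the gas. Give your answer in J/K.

ΔS_gas = -30.2 J/K

For an isothermal ideal gas ΔS_gas = nR ln(P₁/P₂) = 1.85 × 8.314 × ln(131/935) = -30.2 J/K.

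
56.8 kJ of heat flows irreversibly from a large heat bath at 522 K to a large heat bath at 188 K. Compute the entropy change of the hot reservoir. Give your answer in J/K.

The hot reservoir loses heat Q, so ΔS_hot = −Q/T_H = −56800/522 = -109 J/K.

ΔS_hot = -109 J/K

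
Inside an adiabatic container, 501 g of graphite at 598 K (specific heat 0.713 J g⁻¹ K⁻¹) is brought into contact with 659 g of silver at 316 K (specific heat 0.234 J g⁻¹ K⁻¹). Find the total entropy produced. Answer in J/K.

Energy balance: T_f = (m₁c₁T₁ + m₂c₂T₂)/(m₁c₁ + m₂c₂) = 512.97 K.
ΔS₁ = m₁c₁ ln(T_f/T₁) = 357.213 × ln(512.97/598) = -54.79 J/K.
ΔS₂ = m₂c₂ ln(T_f/T₂) = 154.206 × ln(512.97/316) = 74.71 J/K.
ΔS_total = -54.79 + 74.71 = 19.9 J/K.

ΔS_total = 19.9 J/K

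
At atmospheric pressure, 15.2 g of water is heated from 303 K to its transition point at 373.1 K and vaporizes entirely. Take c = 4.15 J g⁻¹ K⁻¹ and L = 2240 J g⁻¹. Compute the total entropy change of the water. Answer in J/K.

Warming step: ΔS₁ = m c ln(T_tr/T_i) = 15.2 × 4.15 × ln(373.1/303) = 13.13 J/K.
Phase change: ΔS₂ = +mL/T_tr = 15.2 × 2240 / 373.1 = 91.26 J/K.
ΔS_total = (13.13) + (91.26) = 104 J/K.

ΔS = 104 J/K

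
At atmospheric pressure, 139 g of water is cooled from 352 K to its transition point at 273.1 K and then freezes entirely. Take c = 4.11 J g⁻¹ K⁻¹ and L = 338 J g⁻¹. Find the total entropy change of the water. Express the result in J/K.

Cooling step: ΔS₁ = m c ln(T_tr/T_i) = 139 × 4.11 × ln(273.1/352) = -145 J/K.
Phase change: ΔS₂ = −mL/T_tr = −139 × 338 / 273.1 = -172 J/K.
ΔS_total = (-145) + (-172) = -317 J/K.

ΔS = -317 J/K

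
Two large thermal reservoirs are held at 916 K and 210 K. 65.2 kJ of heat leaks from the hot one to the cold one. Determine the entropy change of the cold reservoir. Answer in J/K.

ΔS_cold = 310 J/K

The cold reservoir gains heat Q, so ΔS_cold = +Q/T_C = 65200/210 = 310 J/K.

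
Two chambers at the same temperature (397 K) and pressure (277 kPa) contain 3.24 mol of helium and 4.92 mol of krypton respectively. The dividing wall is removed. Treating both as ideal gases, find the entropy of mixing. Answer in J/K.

Mole fractions: x_A = 3.24/8.16 = 0.397, x_B = 0.603.
ΔS_mix = −R(n_A ln x_A + n_B ln x_B) = −8.314 × (3.24 ln 0.397 + 4.92 ln 0.603) = 45.6 J/K.

ΔS_mix = 45.6 J/K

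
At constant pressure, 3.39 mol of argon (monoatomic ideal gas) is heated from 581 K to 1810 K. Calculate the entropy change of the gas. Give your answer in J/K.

At constant pressure, ΔS = nC_p ln(T₂/T₁) with C_p = 5R/2 = 20.79 J mol⁻¹ K⁻¹.
ΔS = 3.39 × 20.79 × ln(1810/581) = 80.1 J/K.

ΔS = 80.1 J/K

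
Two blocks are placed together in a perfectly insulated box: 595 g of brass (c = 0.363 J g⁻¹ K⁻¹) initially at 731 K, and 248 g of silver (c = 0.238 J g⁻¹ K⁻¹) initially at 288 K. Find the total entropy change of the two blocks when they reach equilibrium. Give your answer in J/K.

Energy balance: T_f = (m₁c₁T₁ + m₂c₂T₂)/(m₁c₁ + m₂c₂) = 635.92 K.
ΔS₁ = m₁c₁ ln(T_f/T₁) = 215.985 × ln(635.92/731) = -30.095 J/K.
ΔS₂ = m₂c₂ ln(T_f/T₂) = 59.024 × ln(635.92/288) = 46.754 J/K.
ΔS_total = -30.095 + 46.754 = 16.7 J/K.

ΔS_total = 16.7 J/K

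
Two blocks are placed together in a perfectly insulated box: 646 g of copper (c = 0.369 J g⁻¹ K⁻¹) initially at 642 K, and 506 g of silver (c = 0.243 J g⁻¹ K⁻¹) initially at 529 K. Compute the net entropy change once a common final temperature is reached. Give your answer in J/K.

ΔS_total = 1.49 J/K

Energy balance: T_f = (m₁c₁T₁ + m₂c₂T₂)/(m₁c₁ + m₂c₂) = 603.55 K.
ΔS₁ = m₁c₁ ln(T_f/T₁) = 238.374 × ln(603.55/642) = -14.72 J/K.
ΔS₂ = m₂c₂ ln(T_f/T₂) = 122.958 × ln(603.55/529) = 16.21 J/K.
ΔS_total = -14.72 + 16.21 = 1.49 J/K.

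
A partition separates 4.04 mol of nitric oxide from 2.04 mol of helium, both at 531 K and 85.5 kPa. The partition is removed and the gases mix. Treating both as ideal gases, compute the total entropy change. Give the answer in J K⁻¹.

Mole fractions: x_A = 4.04/6.08 = 0.664, x_B = 0.336.
ΔS_mix = −R(n_A ln x_A + n_B ln x_B) = −8.314 × (4.04 ln 0.664 + 2.04 ln 0.336) = 32.3 J/K.

ΔS_mix = 32.3 J/K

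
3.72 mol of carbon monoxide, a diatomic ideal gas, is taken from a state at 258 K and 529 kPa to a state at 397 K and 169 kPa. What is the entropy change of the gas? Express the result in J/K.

ΔS = nC_p ln(T₂/T₁) − nR ln(P₂/P₁), with C_p = 7R/2 = 29.1 J mol⁻¹ K⁻¹ for a diatomic ideal gas.
ΔS = 3.72 × [29.1 × ln(397/258) − 8.314 × ln(169/529)] = 81.9 J/K.

ΔS = 81.9 J/K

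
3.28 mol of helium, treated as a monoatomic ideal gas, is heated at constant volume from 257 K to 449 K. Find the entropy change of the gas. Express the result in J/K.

At constant volume, ΔS = nC_V ln(T₂/T₁) with C_V = 3R/2 = 12.47 J mol⁻¹ K⁻¹.
ΔS = 3.28 × 12.47 × ln(449/257) = 22.8 J/K.

ΔS = 22.8 J/K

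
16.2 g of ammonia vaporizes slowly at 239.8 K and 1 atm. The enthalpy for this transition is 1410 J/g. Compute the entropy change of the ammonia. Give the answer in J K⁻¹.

ΔS = 95.3 J/K

Heat absorbed by the substance: Q = mL = 16.2 × 1410 = 22842 J.
At constant T, ΔS = Q_rev/T = 22842 / 239.8 = 95.3 J/K.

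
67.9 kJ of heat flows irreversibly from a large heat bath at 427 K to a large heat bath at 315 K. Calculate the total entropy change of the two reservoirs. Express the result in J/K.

ΔS_total = 56.5 J/K

ΔS_hot = −Q/T_H = −67900/427 = -159.02 J/K and ΔS_cold = +Q/T_C = 67900/315 = 215.56 J/K.
ΔS_total = -159.02 + 215.56 = 56.5 J/K, positive as the second law requires.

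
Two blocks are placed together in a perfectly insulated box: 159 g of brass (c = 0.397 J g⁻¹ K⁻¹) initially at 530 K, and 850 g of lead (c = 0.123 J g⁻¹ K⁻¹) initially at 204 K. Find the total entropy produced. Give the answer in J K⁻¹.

ΔS_total = 18.7 J/K

Energy balance: T_f = (m₁c₁T₁ + m₂c₂T₂)/(m₁c₁ + m₂c₂) = 326.73 K.
ΔS₁ = m₁c₁ ln(T_f/T₁) = 63.123 × ln(326.73/530) = -30.54 J/K.
ΔS₂ = m₂c₂ ln(T_f/T₂) = 104.55 × ln(326.73/204) = 49.24 J/K.
ΔS_total = -30.54 + 49.24 = 18.7 J/K.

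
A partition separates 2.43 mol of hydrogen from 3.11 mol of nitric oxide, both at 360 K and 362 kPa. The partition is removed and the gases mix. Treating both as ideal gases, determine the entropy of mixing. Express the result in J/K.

ΔS_mix = 31.6 J/K

Mole fractions: x_A = 2.43/5.54 = 0.439, x_B = 0.561.
ΔS_mix = −R(n_A ln x_A + n_B ln x_B) = −8.314 × (2.43 ln 0.439 + 3.11 ln 0.561) = 31.6 J/K.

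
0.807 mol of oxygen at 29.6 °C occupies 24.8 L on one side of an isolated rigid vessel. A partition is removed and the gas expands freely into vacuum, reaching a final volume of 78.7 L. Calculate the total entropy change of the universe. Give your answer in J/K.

ΔS_universe = 7.75 J/K

No heat is exchanged and no work is done, so the ideal-gas temperature stays constant.
Entropy is a state function; using a reversible isothermal path, ΔS_gas = nR ln(V₂/V₁) = 0.807 × 8.314 × ln(78.7/24.8) = 7.75 J/K.
The insulated surroundings exchange no heat, so ΔS_surr = 0 and ΔS_universe = ΔS_gas.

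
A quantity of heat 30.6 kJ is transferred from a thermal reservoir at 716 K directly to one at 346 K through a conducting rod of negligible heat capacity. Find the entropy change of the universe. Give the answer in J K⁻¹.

ΔS_hot = −Q/T_H = −30600/716 = -42.74 J/K and ΔS_cold = +Q/T_C = 30600/346 = 88.44 J/K.
ΔS_total = -42.74 + 88.44 = 45.7 J/K, positive as the second law requires.

ΔS_total = 45.7 J/K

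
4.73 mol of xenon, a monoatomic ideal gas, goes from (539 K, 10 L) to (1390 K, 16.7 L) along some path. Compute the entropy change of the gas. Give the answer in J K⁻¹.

Entropy is a state function: ΔS = nC_V ln(T₂/T₁) + nR ln(V₂/V₁), with C_V = 3R/2 = 12.47 J mol⁻¹ K⁻¹ for a monoatomic ideal gas.
ΔS = 4.73 × [12.47 × ln(1390/539) + 8.314 × ln(16.7/10)] = 76 J/K.

ΔS = 76 J/K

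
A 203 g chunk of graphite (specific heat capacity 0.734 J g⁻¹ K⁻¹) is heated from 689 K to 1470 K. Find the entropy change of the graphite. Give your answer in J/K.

ΔS = 113 J/K

ΔS = ∫dQ_rev/T = m c ln(T₂/T₁) = 203 × 0.734 × ln(1470/689) = 113 J/K.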